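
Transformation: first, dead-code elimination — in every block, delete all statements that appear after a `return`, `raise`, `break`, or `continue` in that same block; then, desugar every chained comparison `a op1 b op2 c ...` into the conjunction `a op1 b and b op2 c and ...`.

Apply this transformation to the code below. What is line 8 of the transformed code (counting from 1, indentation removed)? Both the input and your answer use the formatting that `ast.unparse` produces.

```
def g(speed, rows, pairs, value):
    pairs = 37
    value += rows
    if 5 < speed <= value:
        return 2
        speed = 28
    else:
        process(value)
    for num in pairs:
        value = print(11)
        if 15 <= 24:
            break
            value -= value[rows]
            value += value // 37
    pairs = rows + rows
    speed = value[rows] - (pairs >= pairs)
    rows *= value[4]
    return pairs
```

for num in pairs:

Transformed code:
def g(speed, rows, pairs, value):
    pairs = 37
    value += rows
    if 5 < speed and speed <= value:
        return 2
    else:
        process(value)
    for num in pairs:
        value = print(11)
        if 15 <= 24:
            break
    pairs = rows + rows
    speed = value[rows] - (pairs >= pairs)
    rows *= value[4]
    return pairs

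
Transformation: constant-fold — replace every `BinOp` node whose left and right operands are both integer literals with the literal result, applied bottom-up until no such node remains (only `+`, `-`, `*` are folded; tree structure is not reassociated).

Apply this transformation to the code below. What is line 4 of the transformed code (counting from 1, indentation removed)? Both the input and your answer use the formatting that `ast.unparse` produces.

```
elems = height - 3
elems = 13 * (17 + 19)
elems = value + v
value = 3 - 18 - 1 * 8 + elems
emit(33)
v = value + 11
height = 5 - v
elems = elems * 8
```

value = -23 + elems

Transformed code:
elems = height - 3
elems = 468
elems = value + v
value = -23 + elems
emit(33)
v = value + 11
height = 5 - v
elems = elems * 8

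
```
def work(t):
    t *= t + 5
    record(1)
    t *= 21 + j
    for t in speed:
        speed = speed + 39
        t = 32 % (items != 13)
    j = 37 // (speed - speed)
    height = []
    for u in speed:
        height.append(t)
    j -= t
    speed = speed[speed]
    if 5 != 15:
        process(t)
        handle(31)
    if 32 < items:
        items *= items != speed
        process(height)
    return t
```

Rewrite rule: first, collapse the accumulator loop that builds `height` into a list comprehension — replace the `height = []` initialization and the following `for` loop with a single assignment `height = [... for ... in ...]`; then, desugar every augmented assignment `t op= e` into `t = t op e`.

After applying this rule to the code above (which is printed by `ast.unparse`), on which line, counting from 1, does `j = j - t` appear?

10

Transformed code:
def work(t):
    t = t * (t + 5)
    record(1)
    t = t * (21 + j)
    for t in speed:
        speed = speed + 39
        t = 32 % (items != 13)
    j = 37 // (speed - speed)
    height = [t for u in speed]
    j = j - t
    speed = speed[speed]
    if 5 != 15:
        process(t)
        handle(31)
    if 32 < items:
        items = items * (items != speed)
        process(height)
    return t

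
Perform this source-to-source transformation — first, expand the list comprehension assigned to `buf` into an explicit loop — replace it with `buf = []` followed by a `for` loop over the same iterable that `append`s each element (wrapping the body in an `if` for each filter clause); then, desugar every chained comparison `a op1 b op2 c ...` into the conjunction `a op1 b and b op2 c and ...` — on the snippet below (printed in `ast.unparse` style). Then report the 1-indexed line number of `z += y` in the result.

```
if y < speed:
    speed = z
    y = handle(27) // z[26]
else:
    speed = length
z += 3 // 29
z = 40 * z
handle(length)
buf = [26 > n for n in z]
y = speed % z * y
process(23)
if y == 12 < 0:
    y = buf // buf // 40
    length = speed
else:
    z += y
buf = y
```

18

Transformed code:
if y < speed:
    speed = z
    y = handle(27) // z[26]
else:
    speed = length
z += 3 // 29
z = 40 * z
handle(length)
buf = []
for n in z:
    buf.append(26 > n)
y = speed % z * y
process(23)
if y == 12 and 12 < 0:
    y = buf // buf // 40
    length = speed
else:
    z += y
buf = y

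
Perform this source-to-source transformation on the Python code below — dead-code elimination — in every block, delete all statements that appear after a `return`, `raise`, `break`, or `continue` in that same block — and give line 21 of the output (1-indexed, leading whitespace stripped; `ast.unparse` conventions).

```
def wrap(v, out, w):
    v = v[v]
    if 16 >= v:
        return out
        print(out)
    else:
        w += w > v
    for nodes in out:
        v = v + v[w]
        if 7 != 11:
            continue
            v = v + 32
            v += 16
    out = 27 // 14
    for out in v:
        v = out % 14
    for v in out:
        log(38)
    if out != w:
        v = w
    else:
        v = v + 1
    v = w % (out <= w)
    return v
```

Transformed code:
def wrap(v, out, w):
    v = v[v]
    if 16 >= v:
        return out
    else:
        w += w > v
    for nodes in out:
        v = v + v[w]
        if 7 != 11:
            continue
    out = 27 // 14
    for out in v:
        v = out % 14
    for v in out:
        log(38)
    if out != w:
        v = w
    else:
        v = v + 1
    v = w % (out <= w)
    return v

return v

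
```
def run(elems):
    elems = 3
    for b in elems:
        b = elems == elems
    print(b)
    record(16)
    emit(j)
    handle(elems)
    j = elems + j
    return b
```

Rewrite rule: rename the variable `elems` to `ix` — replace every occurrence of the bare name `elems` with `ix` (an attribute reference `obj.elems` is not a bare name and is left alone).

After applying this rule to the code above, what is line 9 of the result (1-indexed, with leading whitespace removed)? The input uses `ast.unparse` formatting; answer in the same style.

j = ix + j

Transformed code:
def run(ix):
    ix = 3
    for b in ix:
        b = ix == ix
    print(b)
    record(16)
    emit(j)
    handle(ix)
    j = ix + j
    return b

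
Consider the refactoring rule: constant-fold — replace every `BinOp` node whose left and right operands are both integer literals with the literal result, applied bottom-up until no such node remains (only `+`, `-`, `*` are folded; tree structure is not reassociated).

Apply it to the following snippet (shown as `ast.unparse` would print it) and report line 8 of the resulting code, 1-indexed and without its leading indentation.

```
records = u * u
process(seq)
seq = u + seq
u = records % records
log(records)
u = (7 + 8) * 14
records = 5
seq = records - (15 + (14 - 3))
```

seq = records - 26

Transformed code:
records = u * u
process(seq)
seq = u + seq
u = records % records
log(records)
u = 210
records = 5
seq = records - 26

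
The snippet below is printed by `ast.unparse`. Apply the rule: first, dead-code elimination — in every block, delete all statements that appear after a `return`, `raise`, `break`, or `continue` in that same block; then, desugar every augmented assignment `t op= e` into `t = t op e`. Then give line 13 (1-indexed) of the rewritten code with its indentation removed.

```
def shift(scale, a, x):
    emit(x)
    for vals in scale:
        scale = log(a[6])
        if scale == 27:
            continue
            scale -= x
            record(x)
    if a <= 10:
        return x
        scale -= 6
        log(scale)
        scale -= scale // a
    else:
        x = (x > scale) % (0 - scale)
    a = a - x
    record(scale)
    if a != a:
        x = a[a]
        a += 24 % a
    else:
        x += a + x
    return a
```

if a != a:

Transformed code:
def shift(scale, a, x):
    emit(x)
    for vals in scale:
        scale = log(a[6])
        if scale == 27:
            continue
    if a <= 10:
        return x
    else:
        x = (x > scale) % (0 - scale)
    a = a - x
    record(scale)
    if a != a:
        x = a[a]
        a = a + 24 % a
    else:
        x = x + (a + x)
    return a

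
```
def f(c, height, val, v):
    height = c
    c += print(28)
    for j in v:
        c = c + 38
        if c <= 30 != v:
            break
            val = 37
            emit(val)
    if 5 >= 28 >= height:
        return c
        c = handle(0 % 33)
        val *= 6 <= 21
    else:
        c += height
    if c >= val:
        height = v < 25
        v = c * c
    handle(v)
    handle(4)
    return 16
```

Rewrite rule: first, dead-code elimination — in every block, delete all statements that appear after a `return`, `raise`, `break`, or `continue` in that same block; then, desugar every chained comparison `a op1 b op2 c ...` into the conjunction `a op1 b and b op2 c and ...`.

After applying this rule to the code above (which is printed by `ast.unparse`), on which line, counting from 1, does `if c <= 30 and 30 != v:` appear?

Transformed code:
def f(c, height, val, v):
    height = c
    c += print(28)
    for j in v:
        c = c + 38
        if c <= 30 and 30 != v:
            break
    if 5 >= 28 and 28 >= height:
        return c
    else:
        c += height
    if c >= val:
        height = v < 25
        v = c * c
    handle(v)
    handle(4)
    return 16

6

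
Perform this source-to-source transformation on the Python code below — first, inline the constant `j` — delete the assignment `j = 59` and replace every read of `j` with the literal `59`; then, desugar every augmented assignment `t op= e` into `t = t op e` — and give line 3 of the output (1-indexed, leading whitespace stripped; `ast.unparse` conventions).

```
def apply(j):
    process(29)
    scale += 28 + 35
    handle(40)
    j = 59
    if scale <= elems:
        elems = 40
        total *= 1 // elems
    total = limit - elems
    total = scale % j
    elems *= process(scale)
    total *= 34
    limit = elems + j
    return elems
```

scale = scale + (28 + 35)

Transformed code:
def apply(j):
    process(29)
    scale = scale + (28 + 35)
    handle(40)
    if scale <= elems:
        elems = 40
        total = total * (1 // elems)
    total = limit - elems
    total = scale % 59
    elems = elems * process(scale)
    total = total * 34
    limit = elems + 59
    return elems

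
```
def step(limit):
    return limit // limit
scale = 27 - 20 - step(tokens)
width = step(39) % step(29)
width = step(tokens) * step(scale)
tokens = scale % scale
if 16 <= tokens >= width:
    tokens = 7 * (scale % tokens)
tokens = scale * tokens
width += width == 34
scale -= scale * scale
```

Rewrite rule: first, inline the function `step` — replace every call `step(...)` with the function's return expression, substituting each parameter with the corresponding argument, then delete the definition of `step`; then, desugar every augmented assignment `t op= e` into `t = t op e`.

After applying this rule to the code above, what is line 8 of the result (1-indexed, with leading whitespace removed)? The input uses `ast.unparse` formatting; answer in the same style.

Transformed code:
scale = 27 - 20 - tokens // tokens
width = 39 // 39 % (29 // 29)
width = tokens // tokens * (scale // scale)
tokens = scale % scale
if 16 <= tokens >= width:
    tokens = 7 * (scale % tokens)
tokens = scale * tokens
width = width + (width == 34)
scale = scale - scale * scale

width = width + (width == 34)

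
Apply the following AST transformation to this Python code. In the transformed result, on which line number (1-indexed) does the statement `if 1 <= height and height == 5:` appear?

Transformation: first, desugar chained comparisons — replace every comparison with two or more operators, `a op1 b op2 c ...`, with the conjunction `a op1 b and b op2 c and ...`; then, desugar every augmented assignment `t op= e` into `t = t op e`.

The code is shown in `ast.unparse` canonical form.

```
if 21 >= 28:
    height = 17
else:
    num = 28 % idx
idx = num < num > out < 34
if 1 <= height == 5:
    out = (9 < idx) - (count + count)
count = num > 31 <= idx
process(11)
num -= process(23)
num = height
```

6

Transformed code:
if 21 >= 28:
    height = 17
else:
    num = 28 % idx
idx = num < num and num > out and (out < 34)
if 1 <= height and height == 5:
    out = (9 < idx) - (count + count)
count = num > 31 and 31 <= idx
process(11)
num = num - process(23)
num = height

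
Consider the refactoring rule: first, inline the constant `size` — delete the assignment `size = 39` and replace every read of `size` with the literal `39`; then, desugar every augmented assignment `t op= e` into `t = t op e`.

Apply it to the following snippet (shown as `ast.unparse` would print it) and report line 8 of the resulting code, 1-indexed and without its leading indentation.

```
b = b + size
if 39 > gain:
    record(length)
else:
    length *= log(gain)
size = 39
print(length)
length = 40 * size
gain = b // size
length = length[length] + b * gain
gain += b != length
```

Transformed code:
b = b + 39
if 39 > gain:
    record(length)
else:
    length = length * log(gain)
print(length)
length = 40 * 39
gain = b // 39
length = length[length] + b * gain
gain = gain + (b != length)

gain = b // 39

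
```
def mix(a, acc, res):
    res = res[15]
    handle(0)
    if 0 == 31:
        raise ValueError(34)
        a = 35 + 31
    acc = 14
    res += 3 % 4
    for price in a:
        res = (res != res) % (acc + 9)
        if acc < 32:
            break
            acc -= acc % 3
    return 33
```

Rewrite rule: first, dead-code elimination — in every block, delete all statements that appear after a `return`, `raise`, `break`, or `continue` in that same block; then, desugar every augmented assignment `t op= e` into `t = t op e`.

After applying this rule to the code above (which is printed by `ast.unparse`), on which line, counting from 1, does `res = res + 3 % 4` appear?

Transformed code:
def mix(a, acc, res):
    res = res[15]
    handle(0)
    if 0 == 31:
        raise ValueError(34)
    acc = 14
    res = res + 3 % 4
    for price in a:
        res = (res != res) % (acc + 9)
        if acc < 32:
            break
    return 33

7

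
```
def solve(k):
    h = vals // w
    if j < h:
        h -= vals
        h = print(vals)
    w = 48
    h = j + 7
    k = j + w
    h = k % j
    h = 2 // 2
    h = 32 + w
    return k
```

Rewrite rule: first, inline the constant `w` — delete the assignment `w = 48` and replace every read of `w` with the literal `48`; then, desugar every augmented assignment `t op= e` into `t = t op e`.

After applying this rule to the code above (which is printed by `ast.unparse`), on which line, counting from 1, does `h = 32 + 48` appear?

Transformed code:
def solve(k):
    h = vals // 48
    if j < h:
        h = h - vals
        h = print(vals)
    h = j + 7
    k = j + 48
    h = k % j
    h = 2 // 2
    h = 32 + 48
    return k

10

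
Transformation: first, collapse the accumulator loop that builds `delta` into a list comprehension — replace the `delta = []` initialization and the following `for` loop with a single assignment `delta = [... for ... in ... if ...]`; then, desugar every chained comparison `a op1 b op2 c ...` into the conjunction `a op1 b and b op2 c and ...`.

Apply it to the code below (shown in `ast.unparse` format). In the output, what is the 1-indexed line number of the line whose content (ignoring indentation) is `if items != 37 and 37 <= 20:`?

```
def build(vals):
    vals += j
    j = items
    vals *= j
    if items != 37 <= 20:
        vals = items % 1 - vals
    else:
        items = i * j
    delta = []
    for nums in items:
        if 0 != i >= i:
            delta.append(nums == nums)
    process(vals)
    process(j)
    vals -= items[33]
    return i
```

5

Transformed code:
def build(vals):
    vals += j
    j = items
    vals *= j
    if items != 37 and 37 <= 20:
        vals = items % 1 - vals
    else:
        items = i * j
    delta = [nums == nums for nums in items if 0 != i and i >= i]
    process(vals)
    process(j)
    vals -= items[33]
    return i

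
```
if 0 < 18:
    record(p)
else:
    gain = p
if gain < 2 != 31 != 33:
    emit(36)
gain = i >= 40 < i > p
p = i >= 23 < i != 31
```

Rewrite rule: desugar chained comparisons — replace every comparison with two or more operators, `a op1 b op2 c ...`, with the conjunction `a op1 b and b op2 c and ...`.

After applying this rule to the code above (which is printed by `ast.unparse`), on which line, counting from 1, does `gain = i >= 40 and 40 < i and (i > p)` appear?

7

Transformed code:
if 0 < 18:
    record(p)
else:
    gain = p
if gain < 2 and 2 != 31 and (31 != 33):
    emit(36)
gain = i >= 40 and 40 < i and (i > p)
p = i >= 23 and 23 < i and (i != 31)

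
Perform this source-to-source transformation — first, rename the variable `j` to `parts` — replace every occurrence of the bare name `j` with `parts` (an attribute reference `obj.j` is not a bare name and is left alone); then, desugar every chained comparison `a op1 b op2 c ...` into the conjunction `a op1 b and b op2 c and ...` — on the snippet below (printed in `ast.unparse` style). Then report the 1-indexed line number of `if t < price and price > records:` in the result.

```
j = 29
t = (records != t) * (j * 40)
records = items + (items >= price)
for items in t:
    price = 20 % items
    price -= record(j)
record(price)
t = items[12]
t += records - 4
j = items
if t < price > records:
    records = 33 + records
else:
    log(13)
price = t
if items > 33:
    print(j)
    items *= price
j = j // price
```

11

Transformed code:
parts = 29
t = (records != t) * (parts * 40)
records = items + (items >= price)
for items in t:
    price = 20 % items
    price -= record(parts)
record(price)
t = items[12]
t += records - 4
parts = items
if t < price and price > records:
    records = 33 + records
else:
    log(13)
price = t
if items > 33:
    print(parts)
    items *= price
parts = parts // price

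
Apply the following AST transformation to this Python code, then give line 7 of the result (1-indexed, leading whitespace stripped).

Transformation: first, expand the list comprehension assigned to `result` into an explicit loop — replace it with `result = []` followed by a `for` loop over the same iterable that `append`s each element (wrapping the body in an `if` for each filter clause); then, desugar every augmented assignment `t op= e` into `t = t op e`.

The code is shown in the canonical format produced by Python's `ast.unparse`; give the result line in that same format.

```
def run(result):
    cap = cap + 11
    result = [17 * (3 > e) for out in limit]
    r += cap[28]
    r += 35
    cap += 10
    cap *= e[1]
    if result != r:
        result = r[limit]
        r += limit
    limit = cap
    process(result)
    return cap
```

r = r + 35

Transformed code:
def run(result):
    cap = cap + 11
    result = []
    for out in limit:
        result.append(17 * (3 > e))
    r = r + cap[28]
    r = r + 35
    cap = cap + 10
    cap = cap * e[1]
    if result != r:
        result = r[limit]
        r = r + limit
    limit = cap
    process(result)
    return cap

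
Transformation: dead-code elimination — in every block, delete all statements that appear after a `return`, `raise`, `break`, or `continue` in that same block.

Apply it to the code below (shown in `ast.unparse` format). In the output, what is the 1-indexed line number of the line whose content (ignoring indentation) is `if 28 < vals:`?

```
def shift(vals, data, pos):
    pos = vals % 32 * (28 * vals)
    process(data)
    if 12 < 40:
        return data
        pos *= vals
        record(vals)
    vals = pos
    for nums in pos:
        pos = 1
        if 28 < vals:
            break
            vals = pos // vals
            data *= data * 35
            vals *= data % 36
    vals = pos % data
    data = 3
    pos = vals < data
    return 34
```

Transformed code:
def shift(vals, data, pos):
    pos = vals % 32 * (28 * vals)
    process(data)
    if 12 < 40:
        return data
    vals = pos
    for nums in pos:
        pos = 1
        if 28 < vals:
            break
    vals = pos % data
    data = 3
    pos = vals < data
    return 34

9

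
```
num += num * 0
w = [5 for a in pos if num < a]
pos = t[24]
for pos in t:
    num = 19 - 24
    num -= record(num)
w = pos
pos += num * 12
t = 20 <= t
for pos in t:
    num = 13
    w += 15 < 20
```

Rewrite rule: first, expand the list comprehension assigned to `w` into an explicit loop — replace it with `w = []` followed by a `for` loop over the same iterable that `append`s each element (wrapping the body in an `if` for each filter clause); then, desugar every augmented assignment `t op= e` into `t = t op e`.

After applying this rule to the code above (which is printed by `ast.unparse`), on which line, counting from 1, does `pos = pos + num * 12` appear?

11

Transformed code:
num = num + num * 0
w = []
for a in pos:
    if num < a:
        w.append(5)
pos = t[24]
for pos in t:
    num = 19 - 24
    num = num - record(num)
w = pos
pos = pos + num * 12
t = 20 <= t
for pos in t:
    num = 13
    w = w + (15 < 20)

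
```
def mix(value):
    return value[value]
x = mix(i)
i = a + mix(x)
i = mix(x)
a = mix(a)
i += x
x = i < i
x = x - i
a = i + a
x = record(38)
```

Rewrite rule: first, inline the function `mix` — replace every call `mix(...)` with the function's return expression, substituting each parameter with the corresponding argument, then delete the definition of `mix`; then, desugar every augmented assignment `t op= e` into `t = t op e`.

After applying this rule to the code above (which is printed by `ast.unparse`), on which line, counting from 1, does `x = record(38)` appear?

Transformed code:
x = i[i]
i = a + x[x]
i = x[x]
a = a[a]
i = i + x
x = i < i
x = x - i
a = i + a
x = record(38)

9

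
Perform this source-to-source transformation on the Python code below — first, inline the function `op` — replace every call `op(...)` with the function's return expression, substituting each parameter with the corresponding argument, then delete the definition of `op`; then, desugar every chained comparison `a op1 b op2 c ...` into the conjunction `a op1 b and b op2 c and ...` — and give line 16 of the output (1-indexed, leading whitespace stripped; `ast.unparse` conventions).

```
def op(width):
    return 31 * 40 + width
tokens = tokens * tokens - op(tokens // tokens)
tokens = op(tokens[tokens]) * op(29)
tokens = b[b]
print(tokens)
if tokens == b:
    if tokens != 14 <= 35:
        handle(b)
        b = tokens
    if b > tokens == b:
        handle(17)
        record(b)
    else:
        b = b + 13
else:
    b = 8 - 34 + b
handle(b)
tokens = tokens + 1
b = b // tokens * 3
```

Transformed code:
tokens = tokens * tokens - (31 * 40 + tokens // tokens)
tokens = (31 * 40 + tokens[tokens]) * (31 * 40 + 29)
tokens = b[b]
print(tokens)
if tokens == b:
    if tokens != 14 and 14 <= 35:
        handle(b)
        b = tokens
    if b > tokens and tokens == b:
        handle(17)
        record(b)
    else:
        b = b + 13
else:
    b = 8 - 34 + b
handle(b)
tokens = tokens + 1
b = b // tokens * 3

handle(b)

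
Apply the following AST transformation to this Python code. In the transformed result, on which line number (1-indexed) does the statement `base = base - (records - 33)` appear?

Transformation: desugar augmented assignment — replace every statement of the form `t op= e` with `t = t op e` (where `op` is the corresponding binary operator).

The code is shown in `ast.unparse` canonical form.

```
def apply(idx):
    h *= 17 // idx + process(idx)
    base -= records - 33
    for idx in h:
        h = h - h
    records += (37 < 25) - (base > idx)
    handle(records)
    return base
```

3

Transformed code:
def apply(idx):
    h = h * (17 // idx + process(idx))
    base = base - (records - 33)
    for idx in h:
        h = h - h
    records = records + ((37 < 25) - (base > idx))
    handle(records)
    return base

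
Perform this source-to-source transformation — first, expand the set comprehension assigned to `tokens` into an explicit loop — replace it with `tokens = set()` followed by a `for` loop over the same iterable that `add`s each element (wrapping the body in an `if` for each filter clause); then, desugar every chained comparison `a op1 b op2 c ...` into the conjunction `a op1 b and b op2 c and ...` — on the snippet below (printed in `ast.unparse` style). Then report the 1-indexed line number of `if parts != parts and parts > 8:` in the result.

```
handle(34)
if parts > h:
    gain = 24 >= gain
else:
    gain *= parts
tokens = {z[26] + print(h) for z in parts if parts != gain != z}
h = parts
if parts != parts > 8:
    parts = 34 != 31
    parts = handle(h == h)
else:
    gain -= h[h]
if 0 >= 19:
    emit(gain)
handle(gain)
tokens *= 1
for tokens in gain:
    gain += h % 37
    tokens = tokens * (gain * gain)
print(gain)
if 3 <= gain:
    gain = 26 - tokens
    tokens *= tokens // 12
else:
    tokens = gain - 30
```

11

Transformed code:
handle(34)
if parts > h:
    gain = 24 >= gain
else:
    gain *= parts
tokens = set()
for z in parts:
    if parts != gain and gain != z:
        tokens.add(z[26] + print(h))
h = parts
if parts != parts and parts > 8:
    parts = 34 != 31
    parts = handle(h == h)
else:
    gain -= h[h]
if 0 >= 19:
    emit(gain)
handle(gain)
tokens *= 1
for tokens in gain:
    gain += h % 37
    tokens = tokens * (gain * gain)
print(gain)
if 3 <= gain:
    gain = 26 - tokens
    tokens *= tokens // 12
else:
    tokens = gain - 30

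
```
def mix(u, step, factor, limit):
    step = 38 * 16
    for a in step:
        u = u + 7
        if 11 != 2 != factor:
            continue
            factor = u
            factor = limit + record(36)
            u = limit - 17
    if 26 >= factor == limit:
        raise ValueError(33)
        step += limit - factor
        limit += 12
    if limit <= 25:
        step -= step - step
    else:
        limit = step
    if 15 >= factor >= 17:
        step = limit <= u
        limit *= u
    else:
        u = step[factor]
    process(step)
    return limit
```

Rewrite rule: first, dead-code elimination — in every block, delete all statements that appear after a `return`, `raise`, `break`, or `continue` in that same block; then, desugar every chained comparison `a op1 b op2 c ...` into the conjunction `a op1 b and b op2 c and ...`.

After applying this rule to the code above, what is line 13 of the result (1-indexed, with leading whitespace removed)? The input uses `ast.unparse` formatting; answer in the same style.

Transformed code:
def mix(u, step, factor, limit):
    step = 38 * 16
    for a in step:
        u = u + 7
        if 11 != 2 and 2 != factor:
            continue
    if 26 >= factor and factor == limit:
        raise ValueError(33)
    if limit <= 25:
        step -= step - step
    else:
        limit = step
    if 15 >= factor and factor >= 17:
        step = limit <= u
        limit *= u
    else:
        u = step[factor]
    process(step)
    return limit

if 15 >= factor and factor >= 17:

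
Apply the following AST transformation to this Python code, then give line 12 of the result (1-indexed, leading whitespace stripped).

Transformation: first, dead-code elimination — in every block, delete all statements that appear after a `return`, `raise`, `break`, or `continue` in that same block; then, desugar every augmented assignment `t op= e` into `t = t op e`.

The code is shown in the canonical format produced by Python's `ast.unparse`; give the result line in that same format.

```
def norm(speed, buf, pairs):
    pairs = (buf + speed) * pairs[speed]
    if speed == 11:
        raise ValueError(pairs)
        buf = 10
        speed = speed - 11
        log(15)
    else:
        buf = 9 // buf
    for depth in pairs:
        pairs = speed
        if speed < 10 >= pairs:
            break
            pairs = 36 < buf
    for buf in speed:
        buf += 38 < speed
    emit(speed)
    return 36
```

buf = buf + (38 < speed)

Transformed code:
def norm(speed, buf, pairs):
    pairs = (buf + speed) * pairs[speed]
    if speed == 11:
        raise ValueError(pairs)
    else:
        buf = 9 // buf
    for depth in pairs:
        pairs = speed
        if speed < 10 >= pairs:
            break
    for buf in speed:
        buf = buf + (38 < speed)
    emit(speed)
    return 36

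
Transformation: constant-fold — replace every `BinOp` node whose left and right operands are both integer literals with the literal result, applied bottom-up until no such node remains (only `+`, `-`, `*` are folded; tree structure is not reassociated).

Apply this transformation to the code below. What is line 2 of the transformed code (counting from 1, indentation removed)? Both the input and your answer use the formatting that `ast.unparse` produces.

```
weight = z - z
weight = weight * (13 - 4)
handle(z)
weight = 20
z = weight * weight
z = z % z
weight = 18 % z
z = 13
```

Transformed code:
weight = z - z
weight = weight * 9
handle(z)
weight = 20
z = weight * weight
z = z % z
weight = 18 % z
z = 13

weight = weight * 9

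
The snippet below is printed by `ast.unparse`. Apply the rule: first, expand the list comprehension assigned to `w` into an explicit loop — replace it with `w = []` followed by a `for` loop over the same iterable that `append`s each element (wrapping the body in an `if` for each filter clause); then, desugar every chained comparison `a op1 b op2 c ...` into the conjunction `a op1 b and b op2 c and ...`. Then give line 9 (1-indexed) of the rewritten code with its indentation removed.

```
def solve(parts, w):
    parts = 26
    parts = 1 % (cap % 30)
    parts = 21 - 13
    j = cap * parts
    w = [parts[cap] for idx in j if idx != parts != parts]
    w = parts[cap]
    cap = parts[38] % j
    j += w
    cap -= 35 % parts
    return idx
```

w.append(parts[cap])

Transformed code:
def solve(parts, w):
    parts = 26
    parts = 1 % (cap % 30)
    parts = 21 - 13
    j = cap * parts
    w = []
    for idx in j:
        if idx != parts and parts != parts:
            w.append(parts[cap])
    w = parts[cap]
    cap = parts[38] % j
    j += w
    cap -= 35 % parts
    return idx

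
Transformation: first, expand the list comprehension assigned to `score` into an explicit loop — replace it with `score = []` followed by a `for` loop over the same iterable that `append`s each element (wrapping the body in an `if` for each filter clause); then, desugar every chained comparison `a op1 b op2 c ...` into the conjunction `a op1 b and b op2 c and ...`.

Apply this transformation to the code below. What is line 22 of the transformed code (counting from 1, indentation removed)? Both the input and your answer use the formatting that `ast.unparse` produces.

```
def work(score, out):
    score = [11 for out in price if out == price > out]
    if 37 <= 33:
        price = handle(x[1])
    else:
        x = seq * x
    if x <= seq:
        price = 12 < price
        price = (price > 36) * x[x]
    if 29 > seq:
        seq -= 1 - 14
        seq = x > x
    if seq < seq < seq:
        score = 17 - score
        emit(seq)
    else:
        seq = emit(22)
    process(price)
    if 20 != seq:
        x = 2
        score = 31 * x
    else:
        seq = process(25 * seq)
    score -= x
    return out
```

Transformed code:
def work(score, out):
    score = []
    for out in price:
        if out == price and price > out:
            score.append(11)
    if 37 <= 33:
        price = handle(x[1])
    else:
        x = seq * x
    if x <= seq:
        price = 12 < price
        price = (price > 36) * x[x]
    if 29 > seq:
        seq -= 1 - 14
        seq = x > x
    if seq < seq and seq < seq:
        score = 17 - score
        emit(seq)
    else:
        seq = emit(22)
    process(price)
    if 20 != seq:
        x = 2
        score = 31 * x
    else:
        seq = process(25 * seq)
    score -= x
    return out

if 20 != seq:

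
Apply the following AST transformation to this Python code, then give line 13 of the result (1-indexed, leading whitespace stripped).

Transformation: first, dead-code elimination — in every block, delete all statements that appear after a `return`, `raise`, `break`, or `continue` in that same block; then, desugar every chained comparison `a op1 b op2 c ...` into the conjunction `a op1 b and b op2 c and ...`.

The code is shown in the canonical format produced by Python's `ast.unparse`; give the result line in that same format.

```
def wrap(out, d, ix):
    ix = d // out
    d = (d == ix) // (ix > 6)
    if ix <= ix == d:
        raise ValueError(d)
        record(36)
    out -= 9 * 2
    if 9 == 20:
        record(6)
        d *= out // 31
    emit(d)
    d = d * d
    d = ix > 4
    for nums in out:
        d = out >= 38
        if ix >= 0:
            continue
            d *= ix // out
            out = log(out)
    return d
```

for nums in out:

Transformed code:
def wrap(out, d, ix):
    ix = d // out
    d = (d == ix) // (ix > 6)
    if ix <= ix and ix == d:
        raise ValueError(d)
    out -= 9 * 2
    if 9 == 20:
        record(6)
        d *= out // 31
    emit(d)
    d = d * d
    d = ix > 4
    for nums in out:
        d = out >= 38
        if ix >= 0:
            continue
    return d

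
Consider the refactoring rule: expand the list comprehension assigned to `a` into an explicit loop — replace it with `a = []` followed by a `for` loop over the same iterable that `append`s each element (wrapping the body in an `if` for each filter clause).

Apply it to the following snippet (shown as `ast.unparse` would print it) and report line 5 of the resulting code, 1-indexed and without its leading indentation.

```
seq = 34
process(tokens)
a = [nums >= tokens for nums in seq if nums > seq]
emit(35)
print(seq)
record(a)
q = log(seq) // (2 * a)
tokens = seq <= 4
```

Transformed code:
seq = 34
process(tokens)
a = []
for nums in seq:
    if nums > seq:
        a.append(nums >= tokens)
emit(35)
print(seq)
record(a)
q = log(seq) // (2 * a)
tokens = seq <= 4

if nums > seq:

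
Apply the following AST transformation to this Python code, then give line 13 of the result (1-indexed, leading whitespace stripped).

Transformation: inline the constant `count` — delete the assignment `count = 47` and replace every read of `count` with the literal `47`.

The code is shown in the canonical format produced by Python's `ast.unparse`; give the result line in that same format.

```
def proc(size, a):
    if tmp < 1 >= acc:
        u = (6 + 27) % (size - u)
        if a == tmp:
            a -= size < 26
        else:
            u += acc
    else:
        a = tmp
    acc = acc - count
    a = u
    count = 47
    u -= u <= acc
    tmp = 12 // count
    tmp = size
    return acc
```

tmp = 12 // 47

Transformed code:
def proc(size, a):
    if tmp < 1 >= acc:
        u = (6 + 27) % (size - u)
        if a == tmp:
            a -= size < 26
        else:
            u += acc
    else:
        a = tmp
    acc = acc - 47
    a = u
    u -= u <= acc
    tmp = 12 // 47
    tmp = size
    return acc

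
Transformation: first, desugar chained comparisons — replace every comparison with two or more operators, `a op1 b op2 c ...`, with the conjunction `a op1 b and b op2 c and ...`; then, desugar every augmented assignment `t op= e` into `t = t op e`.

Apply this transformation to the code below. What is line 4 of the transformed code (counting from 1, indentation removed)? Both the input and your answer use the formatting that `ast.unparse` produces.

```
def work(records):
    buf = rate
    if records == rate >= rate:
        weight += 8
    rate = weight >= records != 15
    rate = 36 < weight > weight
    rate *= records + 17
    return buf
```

weight = weight + 8

Transformed code:
def work(records):
    buf = rate
    if records == rate and rate >= rate:
        weight = weight + 8
    rate = weight >= records and records != 15
    rate = 36 < weight and weight > weight
    rate = rate * (records + 17)
    return buf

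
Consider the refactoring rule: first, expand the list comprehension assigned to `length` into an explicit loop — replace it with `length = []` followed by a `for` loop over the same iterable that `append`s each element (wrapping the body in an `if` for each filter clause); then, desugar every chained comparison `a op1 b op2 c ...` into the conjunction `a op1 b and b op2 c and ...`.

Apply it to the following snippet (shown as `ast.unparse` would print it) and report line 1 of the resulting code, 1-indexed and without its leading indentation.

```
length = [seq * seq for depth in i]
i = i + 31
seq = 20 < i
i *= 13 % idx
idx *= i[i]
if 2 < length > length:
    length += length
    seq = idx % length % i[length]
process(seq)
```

Transformed code:
length = []
for depth in i:
    length.append(seq * seq)
i = i + 31
seq = 20 < i
i *= 13 % idx
idx *= i[i]
if 2 < length and length > length:
    length += length
    seq = idx % length % i[length]
process(seq)

length = []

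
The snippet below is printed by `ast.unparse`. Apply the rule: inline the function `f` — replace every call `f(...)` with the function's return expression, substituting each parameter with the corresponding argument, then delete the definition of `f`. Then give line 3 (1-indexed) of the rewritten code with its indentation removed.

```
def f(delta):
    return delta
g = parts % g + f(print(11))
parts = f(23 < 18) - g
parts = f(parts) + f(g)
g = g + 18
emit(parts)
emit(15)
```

parts = parts + g

Transformed code:
g = parts % g + print(11)
parts = (23 < 18) - g
parts = parts + g
g = g + 18
emit(parts)
emit(15)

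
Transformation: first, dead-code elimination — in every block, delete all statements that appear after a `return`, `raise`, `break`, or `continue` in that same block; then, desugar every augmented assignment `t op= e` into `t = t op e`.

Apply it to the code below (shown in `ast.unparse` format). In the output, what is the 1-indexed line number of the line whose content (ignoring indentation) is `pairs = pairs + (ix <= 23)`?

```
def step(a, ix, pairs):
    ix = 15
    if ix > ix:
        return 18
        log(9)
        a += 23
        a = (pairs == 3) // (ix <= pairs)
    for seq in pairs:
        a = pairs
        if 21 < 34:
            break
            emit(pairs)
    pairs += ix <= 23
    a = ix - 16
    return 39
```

9

Transformed code:
def step(a, ix, pairs):
    ix = 15
    if ix > ix:
        return 18
    for seq in pairs:
        a = pairs
        if 21 < 34:
            break
    pairs = pairs + (ix <= 23)
    a = ix - 16
    return 39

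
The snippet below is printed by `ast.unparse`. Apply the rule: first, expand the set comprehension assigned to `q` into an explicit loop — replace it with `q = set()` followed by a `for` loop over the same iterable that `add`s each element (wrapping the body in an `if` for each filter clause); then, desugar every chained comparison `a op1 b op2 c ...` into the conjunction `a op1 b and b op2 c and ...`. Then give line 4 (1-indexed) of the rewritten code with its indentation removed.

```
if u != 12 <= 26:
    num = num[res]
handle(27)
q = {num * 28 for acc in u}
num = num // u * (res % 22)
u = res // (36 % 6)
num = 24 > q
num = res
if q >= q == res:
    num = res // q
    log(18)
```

Transformed code:
if u != 12 and 12 <= 26:
    num = num[res]
handle(27)
q = set()
for acc in u:
    q.add(num * 28)
num = num // u * (res % 22)
u = res // (36 % 6)
num = 24 > q
num = res
if q >= q and q == res:
    num = res // q
    log(18)

q = set()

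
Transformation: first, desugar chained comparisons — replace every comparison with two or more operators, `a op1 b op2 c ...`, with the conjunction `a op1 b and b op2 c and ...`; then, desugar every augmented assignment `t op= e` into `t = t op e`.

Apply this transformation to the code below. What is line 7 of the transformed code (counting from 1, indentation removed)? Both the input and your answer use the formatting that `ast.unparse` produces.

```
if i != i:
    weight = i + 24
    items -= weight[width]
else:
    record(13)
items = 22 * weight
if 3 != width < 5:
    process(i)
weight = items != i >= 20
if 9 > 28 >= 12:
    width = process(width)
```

Transformed code:
if i != i:
    weight = i + 24
    items = items - weight[width]
else:
    record(13)
items = 22 * weight
if 3 != width and width < 5:
    process(i)
weight = items != i and i >= 20
if 9 > 28 and 28 >= 12:
    width = process(width)

if 3 != width and width < 5: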